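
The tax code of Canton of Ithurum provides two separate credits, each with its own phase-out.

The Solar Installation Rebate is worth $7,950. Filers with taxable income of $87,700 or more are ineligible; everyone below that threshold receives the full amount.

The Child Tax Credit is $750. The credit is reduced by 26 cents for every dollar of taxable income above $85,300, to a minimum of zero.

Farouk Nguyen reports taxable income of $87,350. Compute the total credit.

Solar Installation Rebate: $87,350 is below the $87,700 cutoff, so the full $7,950 applies.
Child Tax Credit: 26% of the $2,050 excess over $85,300 is $533; credit = $750 − $533 = $217.
Total: $7,950 + $217 = $8,167.

$8,167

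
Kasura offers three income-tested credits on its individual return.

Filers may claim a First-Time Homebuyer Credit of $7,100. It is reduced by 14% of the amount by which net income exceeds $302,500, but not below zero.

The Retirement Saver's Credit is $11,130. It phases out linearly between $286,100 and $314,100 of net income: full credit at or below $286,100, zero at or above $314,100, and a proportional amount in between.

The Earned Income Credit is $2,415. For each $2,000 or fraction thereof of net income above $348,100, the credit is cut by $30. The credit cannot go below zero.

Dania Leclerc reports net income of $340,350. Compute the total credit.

$4,216

First-Time Homebuyer Credit: 14% of the $37,850 excess over $302,500 is $5,299; credit = $7,100 − $5,299 = $1,801.
Retirement Saver's Credit: $340,350 is at or above $314,100, so the credit is $0.
Earned Income Credit: $340,350 is at or below the $348,100 threshold, so the full $2,415 applies.
Total: $1,801 + $0 + $2,415 = $4,216.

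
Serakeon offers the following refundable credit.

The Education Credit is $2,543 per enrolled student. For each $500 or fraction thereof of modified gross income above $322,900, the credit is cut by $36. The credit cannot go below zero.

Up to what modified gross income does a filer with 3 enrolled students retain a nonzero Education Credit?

$428,400

Full credit = 3 × $2,543 = $7,629.
After 211 increments the reduction is 211 × $36 = $7,596, leaving $33; one more increment wipes it out. Increment 211 ends at excess 211 × $500 = $105,500, so the highest qualifying income is $322,900 + $105,500 = $428,400.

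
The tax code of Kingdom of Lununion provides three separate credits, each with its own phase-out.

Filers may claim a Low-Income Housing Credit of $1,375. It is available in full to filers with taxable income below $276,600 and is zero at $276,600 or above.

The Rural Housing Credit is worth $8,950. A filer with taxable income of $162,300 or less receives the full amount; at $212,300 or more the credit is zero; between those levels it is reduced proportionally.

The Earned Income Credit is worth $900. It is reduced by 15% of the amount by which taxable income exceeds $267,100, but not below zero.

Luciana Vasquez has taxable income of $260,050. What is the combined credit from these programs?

Low-Income Housing Credit: $260,050 is below the $276,600 cutoff, so the full $1,375 applies.
Rural Housing Credit: $260,050 is at or above $212,300, so the credit is $0.
Earned Income Credit: $260,050 is at or below the $267,100 threshold, so the full $900 applies.
Total: $1,375 + $0 + $900 = $2,275.

$2,275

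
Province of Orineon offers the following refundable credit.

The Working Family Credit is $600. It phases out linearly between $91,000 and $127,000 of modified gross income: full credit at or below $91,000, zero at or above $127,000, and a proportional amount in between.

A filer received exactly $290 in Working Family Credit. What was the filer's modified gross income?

$290 is 290/600 of the full $600, so 310/600 of the $36,000 range has been used: income = $91,000 + $36,000 × 310/600 = $109,600.

$109,600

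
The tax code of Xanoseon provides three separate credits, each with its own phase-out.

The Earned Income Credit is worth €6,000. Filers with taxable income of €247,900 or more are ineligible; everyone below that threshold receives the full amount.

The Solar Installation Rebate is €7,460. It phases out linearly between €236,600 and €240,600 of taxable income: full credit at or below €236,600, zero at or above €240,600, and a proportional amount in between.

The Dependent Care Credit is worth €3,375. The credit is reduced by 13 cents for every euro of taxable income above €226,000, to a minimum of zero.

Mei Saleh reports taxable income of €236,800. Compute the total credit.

Earned Income Credit: €236,800 is below the €247,900 cutoff, so the full €6,000 applies.
Solar Installation Rebate: €236,800 is €200 into a €4,000 phase-out range, leaving 3,800/4,000 of the credit: €7,460 × 3,800/4,000 = €7,087.
Dependent Care Credit: 13% of the €10,800 excess over €226,000 is €1,404; credit = €3,375 − €1,404 = €1,971.
Total: €6,000 + €7,087 + €1,971 = €15,058.

€15,058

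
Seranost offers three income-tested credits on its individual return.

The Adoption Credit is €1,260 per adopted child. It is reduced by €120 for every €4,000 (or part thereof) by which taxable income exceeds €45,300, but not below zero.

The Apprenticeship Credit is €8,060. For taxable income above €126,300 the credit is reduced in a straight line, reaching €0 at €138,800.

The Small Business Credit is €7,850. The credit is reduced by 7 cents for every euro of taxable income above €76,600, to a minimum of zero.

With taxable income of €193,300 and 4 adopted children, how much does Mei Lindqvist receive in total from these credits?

Adoption Credit: base = 4 × €1,260 = €5,040. income exceeds €45,300 by €148,000, which is 37 full-or-partial €4,000 increments; reduction = 37 × €120 = €4,440, leaving €600.
Apprenticeship Credit: €193,300 is at or above €138,800, so the credit is €0.
Small Business Credit: 7% of the €116,700 excess over €76,600 is €8,169 ≥ base, so the credit is €0.
Total: €600 + €0 + €0 = €600.

€600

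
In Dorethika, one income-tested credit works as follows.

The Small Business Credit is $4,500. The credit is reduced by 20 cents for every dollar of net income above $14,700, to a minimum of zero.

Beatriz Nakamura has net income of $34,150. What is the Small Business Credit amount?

Small Business Credit: 20% of the $19,450 excess over $14,700 is $3,890; credit = $4,500 − $3,890 = $610.

$610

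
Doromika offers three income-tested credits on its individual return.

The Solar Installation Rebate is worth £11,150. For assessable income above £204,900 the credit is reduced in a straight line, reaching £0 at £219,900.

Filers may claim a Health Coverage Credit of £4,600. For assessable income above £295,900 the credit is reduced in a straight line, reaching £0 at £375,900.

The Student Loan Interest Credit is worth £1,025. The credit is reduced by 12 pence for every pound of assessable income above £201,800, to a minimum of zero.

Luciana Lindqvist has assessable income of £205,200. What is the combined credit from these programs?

Solar Installation Rebate: £205,200 is £300 into a £15,000 phase-out range, leaving 14,700/15,000 of the credit: £11,150 × 14,700/15,000 = £10,927.
Health Coverage Credit: £205,200 is at or below the £295,900 threshold, so the full £4,600 applies.
Student Loan Interest Credit: 12% of the £3,400 excess over £201,800 is £408; credit = £1,025 − £408 = £617.
Total: £10,927 + £4,600 + £617 = £16,144.

£16,144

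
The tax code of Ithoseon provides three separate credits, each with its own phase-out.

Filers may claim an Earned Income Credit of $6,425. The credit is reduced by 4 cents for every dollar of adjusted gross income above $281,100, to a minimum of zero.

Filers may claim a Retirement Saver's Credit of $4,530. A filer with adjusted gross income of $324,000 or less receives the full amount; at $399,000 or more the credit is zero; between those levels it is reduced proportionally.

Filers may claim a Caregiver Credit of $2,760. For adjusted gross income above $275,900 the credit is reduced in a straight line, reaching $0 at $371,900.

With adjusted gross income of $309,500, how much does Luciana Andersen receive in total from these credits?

$11,613

Earned Income Credit: 4% of the $28,400 excess over $281,100 is $1,136; credit = $6,425 − $1,136 = $5,289.
Retirement Saver's Credit: $309,500 is at or below the $324,000 threshold, so the full $4,530 applies.
Caregiver Credit: $309,500 is $33,600 into a $96,000 phase-out range, leaving 62,400/96,000 of the credit: $2,760 × 62,400/96,000 = $1,794.
Total: $5,289 + $4,530 + $1,794 = $11,613.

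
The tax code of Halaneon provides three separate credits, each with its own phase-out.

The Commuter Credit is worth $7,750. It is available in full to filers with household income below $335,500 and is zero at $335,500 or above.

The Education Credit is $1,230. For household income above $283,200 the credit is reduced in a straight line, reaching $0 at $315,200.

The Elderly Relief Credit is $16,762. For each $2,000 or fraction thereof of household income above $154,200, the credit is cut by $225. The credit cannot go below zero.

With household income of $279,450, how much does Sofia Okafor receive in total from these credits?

Commuter Credit: $279,450 is below the $335,500 cutoff, so the full $7,750 applies.
Education Credit: $279,450 is at or below the $283,200 threshold, so the full $1,230 applies.
Elderly Relief Credit: income exceeds $154,200 by $125,250, which is 63 full-or-partial $2,000 increments; reduction = 63 × $225 = $14,175, leaving $2,587.
Total: $7,750 + $1,230 + $2,587 = $11,567.

$11,567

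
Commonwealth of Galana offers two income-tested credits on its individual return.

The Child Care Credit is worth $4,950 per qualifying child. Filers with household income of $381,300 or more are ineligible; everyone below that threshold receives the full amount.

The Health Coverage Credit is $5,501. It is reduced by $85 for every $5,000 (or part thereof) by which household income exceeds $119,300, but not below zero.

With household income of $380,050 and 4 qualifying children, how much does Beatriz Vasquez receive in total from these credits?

Child Care Credit: base = 4 × $4,950 = $19,800. $380,050 is below the $381,300 cutoff, so the full $19,800 applies.
Health Coverage Credit: income exceeds $119,300 by $260,750, which is 53 full-or-partial $5,000 increments; reduction = 53 × $85 = $4,505, leaving $996.
Total: $19,800 + $996 = $20,796.

$20,796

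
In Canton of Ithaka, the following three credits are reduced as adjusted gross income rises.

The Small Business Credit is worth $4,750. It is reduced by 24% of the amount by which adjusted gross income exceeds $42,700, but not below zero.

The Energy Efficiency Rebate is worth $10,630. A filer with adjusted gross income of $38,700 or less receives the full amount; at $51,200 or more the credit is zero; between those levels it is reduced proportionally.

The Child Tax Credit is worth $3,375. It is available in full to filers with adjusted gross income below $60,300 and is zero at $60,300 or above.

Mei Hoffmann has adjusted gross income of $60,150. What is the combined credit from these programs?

$3,937

Small Business Credit: 24% of the $17,450 excess over $42,700 is $4,188; credit = $4,750 − $4,188 = $562.
Energy Efficiency Rebate: $60,150 is at or above $51,200, so the credit is $0.
Child Tax Credit: $60,150 is below the $60,300 cutoff, so the full $3,375 applies.
Total: $562 + $0 + $3,375 = $3,937.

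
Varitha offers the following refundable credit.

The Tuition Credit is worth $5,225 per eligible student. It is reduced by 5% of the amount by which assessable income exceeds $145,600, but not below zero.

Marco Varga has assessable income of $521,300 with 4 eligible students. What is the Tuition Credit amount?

$2,115

Tuition Credit: base = 4 × $5,225 = $20,900. 5% of the $375,700 excess over $145,600 is $18,785; credit = $20,900 − $18,785 = $2,115.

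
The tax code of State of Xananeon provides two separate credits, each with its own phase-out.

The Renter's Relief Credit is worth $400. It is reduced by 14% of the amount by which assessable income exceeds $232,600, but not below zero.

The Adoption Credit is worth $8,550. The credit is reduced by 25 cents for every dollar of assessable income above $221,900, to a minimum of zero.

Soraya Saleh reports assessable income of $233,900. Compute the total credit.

$5,768

Renter's Relief Credit: 14% of the $1,300 excess over $232,600 is $182; credit = $400 − $182 = $218.
Adoption Credit: 25% of the $12,000 excess over $221,900 is $3,000; credit = $8,550 − $3,000 = $5,550.
Total: $218 + $5,550 = $5,768.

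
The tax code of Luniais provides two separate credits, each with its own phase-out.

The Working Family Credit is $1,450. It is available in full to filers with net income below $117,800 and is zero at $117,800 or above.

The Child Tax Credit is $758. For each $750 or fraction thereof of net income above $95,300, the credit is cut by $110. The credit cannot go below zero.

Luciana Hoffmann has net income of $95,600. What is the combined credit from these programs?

$2,098

Working Family Credit: $95,600 is below the $117,800 cutoff, so the full $1,450 applies.
Child Tax Credit: income exceeds $95,300 by $300, which is 1 full-or-partial $750 increment; reduction = 1 × $110 = $110, leaving $648.
Total: $1,450 + $648 = $2,098.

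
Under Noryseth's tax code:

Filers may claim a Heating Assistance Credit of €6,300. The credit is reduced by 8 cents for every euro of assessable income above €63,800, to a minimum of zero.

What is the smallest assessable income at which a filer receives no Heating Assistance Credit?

The credit falls by 8% of each euro above €63,800, so it reaches zero when the excess is €6,300 / 8% = €78,750: income = €63,800 + €78,750 = €142,550.

€142,550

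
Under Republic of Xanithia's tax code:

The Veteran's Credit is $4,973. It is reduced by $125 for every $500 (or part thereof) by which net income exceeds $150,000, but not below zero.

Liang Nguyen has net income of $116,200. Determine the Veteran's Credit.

Veteran's Credit: $116,200 is at or below the $150,000 threshold, so the full $4,973 applies.

$4,973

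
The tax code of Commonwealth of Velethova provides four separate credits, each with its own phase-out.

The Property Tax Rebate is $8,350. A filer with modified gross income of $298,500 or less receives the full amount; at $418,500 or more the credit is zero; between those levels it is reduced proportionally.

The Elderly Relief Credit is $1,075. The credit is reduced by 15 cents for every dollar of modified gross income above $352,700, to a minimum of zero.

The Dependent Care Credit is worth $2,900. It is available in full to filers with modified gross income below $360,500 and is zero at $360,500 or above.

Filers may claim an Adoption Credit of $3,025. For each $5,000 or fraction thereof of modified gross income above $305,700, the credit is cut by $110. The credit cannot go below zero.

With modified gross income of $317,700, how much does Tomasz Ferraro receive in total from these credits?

$13,684

Property Tax Rebate: $317,700 is $19,200 into a $120,000 phase-out range, leaving 100,800/120,000 of the credit: $8,350 × 100,800/120,000 = $7,014.
Elderly Relief Credit: $317,700 is at or below the $352,700 threshold, so the full $1,075 applies.
Dependent Care Credit: $317,700 is below the $360,500 cutoff, so the full $2,900 applies.
Adoption Credit: income exceeds $305,700 by $12,000, which is 3 full-or-partial $5,000 increments; reduction = 3 × $110 = $330, leaving $2,695.
Total: $7,014 + $1,075 + $2,900 + $2,695 = $13,684.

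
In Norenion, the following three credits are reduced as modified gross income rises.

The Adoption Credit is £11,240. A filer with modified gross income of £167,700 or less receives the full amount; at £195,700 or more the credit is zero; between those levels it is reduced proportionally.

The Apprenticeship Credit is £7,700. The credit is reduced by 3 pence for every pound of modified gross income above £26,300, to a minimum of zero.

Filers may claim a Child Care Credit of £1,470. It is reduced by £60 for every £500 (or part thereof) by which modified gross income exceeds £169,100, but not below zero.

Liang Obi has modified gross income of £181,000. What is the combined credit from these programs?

Adoption Credit: £181,000 is £13,300 into a £28,000 phase-out range, leaving 14,700/28,000 of the credit: £11,240 × 14,700/28,000 = £5,901.
Apprenticeship Credit: 3% of the £154,700 excess over £26,300 is £4,641; credit = £7,700 − £4,641 = £3,059.
Child Care Credit: income exceeds £169,100 by £11,900, which is 24 full-or-partial £500 increments; reduction = 24 × £60 = £1,440, leaving £30.
Total: £5,901 + £3,059 + £30 = £8,990.

£8,990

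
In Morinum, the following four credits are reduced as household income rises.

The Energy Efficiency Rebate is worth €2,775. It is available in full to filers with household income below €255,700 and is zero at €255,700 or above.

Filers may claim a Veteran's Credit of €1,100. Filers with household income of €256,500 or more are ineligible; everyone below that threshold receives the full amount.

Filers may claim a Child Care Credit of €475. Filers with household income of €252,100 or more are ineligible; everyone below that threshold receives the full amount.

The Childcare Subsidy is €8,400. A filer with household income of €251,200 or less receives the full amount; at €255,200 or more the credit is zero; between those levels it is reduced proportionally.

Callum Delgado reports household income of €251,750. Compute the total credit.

Energy Efficiency Rebate: €251,750 is below the €255,700 cutoff, so the full €2,775 applies.
Veteran's Credit: €251,750 is below the €256,500 cutoff, so the full €1,100 applies.
Child Care Credit: €251,750 is below the €252,100 cutoff, so the full €475 applies.
Childcare Subsidy: €251,750 is €550 into a €4,000 phase-out range, leaving 3,450/4,000 of the credit: €8,400 × 3,450/4,000 = €7,245.
Total: €2,775 + €1,100 + €475 + €7,245 = €11,595.

€11,595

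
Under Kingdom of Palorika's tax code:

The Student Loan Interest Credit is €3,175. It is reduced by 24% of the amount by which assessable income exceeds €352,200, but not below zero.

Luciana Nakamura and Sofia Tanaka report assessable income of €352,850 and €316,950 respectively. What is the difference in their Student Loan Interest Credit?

Luciana (€352,850): Student Loan Interest Credit: 24% of the €650 excess over €352,200 is €156; credit = €3,175 − €156 = €3,019.
Sofia (€316,950): Student Loan Interest Credit: €316,950 is at or below the €352,200 threshold, so the full €3,175 applies.
Difference: |€3,019 − €3,175| = €156.

€156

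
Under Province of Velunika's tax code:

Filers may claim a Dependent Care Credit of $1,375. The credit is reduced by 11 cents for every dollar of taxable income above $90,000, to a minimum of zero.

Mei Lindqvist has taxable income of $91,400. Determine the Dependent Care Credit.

Dependent Care Credit: 11% of the $1,400 excess over $90,000 is $154; credit = $1,375 − $154 = $1,221.

$1,221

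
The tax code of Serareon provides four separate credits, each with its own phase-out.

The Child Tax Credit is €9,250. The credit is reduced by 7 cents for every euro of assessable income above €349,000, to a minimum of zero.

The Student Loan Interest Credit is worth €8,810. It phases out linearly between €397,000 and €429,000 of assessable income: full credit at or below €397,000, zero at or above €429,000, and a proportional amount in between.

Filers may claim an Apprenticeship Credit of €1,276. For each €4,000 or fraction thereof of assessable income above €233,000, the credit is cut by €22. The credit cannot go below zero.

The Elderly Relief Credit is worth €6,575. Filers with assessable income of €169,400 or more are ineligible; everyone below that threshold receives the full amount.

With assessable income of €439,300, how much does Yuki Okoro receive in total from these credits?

Child Tax Credit: 7% of the €90,300 excess over €349,000 is €6,321; credit = €9,250 − €6,321 = €2,929.
Student Loan Interest Credit: €439,300 is at or above €429,000, so the credit is €0.
Apprenticeship Credit: income exceeds €233,000 by €206,300, which is 52 full-or-partial €4,000 increments; reduction = 52 × €22 = €1,144, leaving €132.
Elderly Relief Credit: €439,300 meets or exceeds the €169,400 cutoff, so the credit is €0.
Total: €2,929 + €0 + €132 + €0 = €3,061.

€3,061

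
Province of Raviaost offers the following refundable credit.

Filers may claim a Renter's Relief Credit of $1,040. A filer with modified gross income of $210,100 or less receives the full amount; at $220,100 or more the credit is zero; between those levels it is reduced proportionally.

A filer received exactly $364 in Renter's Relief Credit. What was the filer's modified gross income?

$364 is 364/1,040 of the full $1,040, so 676/1,040 of the $10,000 range has been used: income = $210,100 + $10,000 × 676/1,040 = $216,600.

$216,600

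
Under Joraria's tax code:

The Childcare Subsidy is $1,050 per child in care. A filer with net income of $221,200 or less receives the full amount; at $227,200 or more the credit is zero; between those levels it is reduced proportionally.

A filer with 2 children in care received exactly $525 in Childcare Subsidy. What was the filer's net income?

Full credit = 2 × $1,050 = $2,100.
$525 is 525/2,100 of the full $2,100, so 1,575/2,100 of the $6,000 range has been used: income = $221,200 + $6,000 × 1,575/2,100 = $225,700.

$225,700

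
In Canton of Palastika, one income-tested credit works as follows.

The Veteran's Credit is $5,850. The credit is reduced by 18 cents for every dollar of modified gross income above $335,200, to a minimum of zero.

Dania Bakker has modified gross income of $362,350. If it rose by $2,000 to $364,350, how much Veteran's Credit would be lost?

At $362,350 — 18% of the $27,150 excess over $335,200 is $4,887; credit = $5,850 − $4,887 = $963.
At $364,350 — 18% of the $29,150 excess over $335,200 is $5,247; credit = $5,850 − $5,247 = $603.
Lost: $963 − $603 = $360.

$360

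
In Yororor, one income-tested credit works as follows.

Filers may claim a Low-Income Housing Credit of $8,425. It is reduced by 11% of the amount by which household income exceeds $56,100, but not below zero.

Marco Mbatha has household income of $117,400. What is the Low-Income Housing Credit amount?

$1,682

Low-Income Housing Credit: 11% of the $61,300 excess over $56,100 is $6,743; credit = $8,425 − $6,743 = $1,682.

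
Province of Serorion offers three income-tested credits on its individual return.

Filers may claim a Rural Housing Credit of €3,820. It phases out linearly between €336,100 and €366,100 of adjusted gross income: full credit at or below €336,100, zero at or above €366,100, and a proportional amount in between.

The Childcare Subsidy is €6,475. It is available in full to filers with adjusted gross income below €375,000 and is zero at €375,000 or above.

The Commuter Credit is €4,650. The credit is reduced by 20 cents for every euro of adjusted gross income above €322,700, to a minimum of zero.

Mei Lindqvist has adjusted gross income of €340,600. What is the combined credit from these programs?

Rural Housing Credit: €340,600 is €4,500 into a €30,000 phase-out range, leaving 25,500/30,000 of the credit: €3,820 × 25,500/30,000 = €3,247.
Childcare Subsidy: €340,600 is below the €375,000 cutoff, so the full €6,475 applies.
Commuter Credit: 20% of the €17,900 excess over €322,700 is €3,580; credit = €4,650 − €3,580 = €1,070.
Total: €3,247 + €6,475 + €1,070 = €10,792.

€10,792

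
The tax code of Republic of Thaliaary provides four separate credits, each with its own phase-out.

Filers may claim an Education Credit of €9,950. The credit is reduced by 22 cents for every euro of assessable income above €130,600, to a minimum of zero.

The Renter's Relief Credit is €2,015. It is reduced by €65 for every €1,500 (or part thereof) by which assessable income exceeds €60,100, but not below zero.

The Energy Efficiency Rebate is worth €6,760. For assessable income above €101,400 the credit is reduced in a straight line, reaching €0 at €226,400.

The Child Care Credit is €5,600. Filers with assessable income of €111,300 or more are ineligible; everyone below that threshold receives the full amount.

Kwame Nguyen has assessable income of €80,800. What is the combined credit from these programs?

€23,415

Education Credit: €80,800 is at or below the €130,600 threshold, so the full €9,950 applies.
Renter's Relief Credit: income exceeds €60,100 by €20,700, which is 14 full-or-partial €1,500 increments; reduction = 14 × €65 = €910, leaving €1,105.
Energy Efficiency Rebate: €80,800 is at or below the €101,400 threshold, so the full €6,760 applies.
Child Care Credit: €80,800 is below the €111,300 cutoff, so the full €5,600 applies.
Total: €9,950 + €1,105 + €6,760 + €5,600 = €23,415.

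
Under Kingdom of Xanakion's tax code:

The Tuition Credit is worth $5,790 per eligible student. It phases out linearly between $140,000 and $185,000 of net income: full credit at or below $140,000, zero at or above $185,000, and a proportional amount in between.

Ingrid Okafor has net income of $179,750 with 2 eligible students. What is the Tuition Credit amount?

Tuition Credit: base = 2 × $5,790 = $11,580. $179,750 is $39,750 into a $45,000 phase-out range, leaving 5,250/45,000 of the credit: $11,580 × 5,250/45,000 = $1,351.

$1,351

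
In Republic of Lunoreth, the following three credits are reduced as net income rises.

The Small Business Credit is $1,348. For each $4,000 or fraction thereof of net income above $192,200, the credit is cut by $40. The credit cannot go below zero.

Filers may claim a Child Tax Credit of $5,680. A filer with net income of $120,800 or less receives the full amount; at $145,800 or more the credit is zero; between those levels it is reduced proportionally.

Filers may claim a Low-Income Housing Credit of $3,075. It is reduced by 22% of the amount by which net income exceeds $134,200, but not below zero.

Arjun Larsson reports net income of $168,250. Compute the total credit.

Small Business Credit: $168,250 is at or below the $192,200 threshold, so the full $1,348 applies.
Child Tax Credit: $168,250 is at or above $145,800, so the credit is $0.
Low-Income Housing Credit: 22% of the $34,050 excess over $134,200 is $7,491 ≥ base, so the credit is $0.
Total: $1,348 + $0 + $0 = $1,348.

$1,348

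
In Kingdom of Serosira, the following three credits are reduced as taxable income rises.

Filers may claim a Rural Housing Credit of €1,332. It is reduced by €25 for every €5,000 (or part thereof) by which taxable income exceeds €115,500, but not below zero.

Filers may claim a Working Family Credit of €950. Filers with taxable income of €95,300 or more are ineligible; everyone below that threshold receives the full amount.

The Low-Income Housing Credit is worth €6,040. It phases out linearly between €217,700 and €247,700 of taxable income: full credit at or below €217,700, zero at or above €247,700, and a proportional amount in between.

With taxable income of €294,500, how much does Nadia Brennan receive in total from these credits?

Rural Housing Credit: income exceeds €115,500 by €179,000, which is 36 full-or-partial €5,000 increments; reduction = 36 × €25 = €900, leaving €432.
Working Family Credit: €294,500 meets or exceeds the €95,300 cutoff, so the credit is €0.
Low-Income Housing Credit: €294,500 is at or above €247,700, so the credit is €0.
Total: €432 + €0 + €0 = €432.

€432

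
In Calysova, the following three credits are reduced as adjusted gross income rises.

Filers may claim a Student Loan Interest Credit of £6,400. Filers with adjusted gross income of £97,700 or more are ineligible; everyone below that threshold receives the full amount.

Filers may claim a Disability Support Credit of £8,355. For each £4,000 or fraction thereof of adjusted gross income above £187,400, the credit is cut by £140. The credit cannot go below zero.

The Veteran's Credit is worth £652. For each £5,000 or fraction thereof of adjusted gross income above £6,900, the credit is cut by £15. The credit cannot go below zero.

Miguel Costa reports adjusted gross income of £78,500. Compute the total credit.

£15,182

Student Loan Interest Credit: £78,500 is below the £97,700 cutoff, so the full £6,400 applies.
Disability Support Credit: £78,500 is at or below the £187,400 threshold, so the full £8,355 applies.
Veteran's Credit: income exceeds £6,900 by £71,600, which is 15 full-or-partial £5,000 increments; reduction = 15 × £15 = £225, leaving £427.
Total: £6,400 + £8,355 + £427 = £15,182.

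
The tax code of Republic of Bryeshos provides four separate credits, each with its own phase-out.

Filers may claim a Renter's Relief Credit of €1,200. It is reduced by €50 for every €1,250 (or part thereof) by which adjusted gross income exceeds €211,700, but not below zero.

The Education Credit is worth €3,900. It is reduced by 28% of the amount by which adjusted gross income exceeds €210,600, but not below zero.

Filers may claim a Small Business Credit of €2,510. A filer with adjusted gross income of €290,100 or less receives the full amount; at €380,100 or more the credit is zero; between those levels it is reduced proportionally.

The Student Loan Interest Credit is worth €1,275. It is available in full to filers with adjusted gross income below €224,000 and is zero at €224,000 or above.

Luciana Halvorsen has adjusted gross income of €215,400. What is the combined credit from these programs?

Renter's Relief Credit: income exceeds €211,700 by €3,700, which is 3 full-or-partial €1,250 increments; reduction = 3 × €50 = €150, leaving €1,050.
Education Credit: 28% of the €4,800 excess over €210,600 is €1,344; credit = €3,900 − €1,344 = €2,556.
Small Business Credit: €215,400 is at or below the €290,100 threshold, so the full €2,510 applies.
Student Loan Interest Credit: €215,400 is below the €224,000 cutoff, so the full €1,275 applies.
Total: €1,050 + €2,556 + €2,510 + €1,275 = €7,391.

€7,391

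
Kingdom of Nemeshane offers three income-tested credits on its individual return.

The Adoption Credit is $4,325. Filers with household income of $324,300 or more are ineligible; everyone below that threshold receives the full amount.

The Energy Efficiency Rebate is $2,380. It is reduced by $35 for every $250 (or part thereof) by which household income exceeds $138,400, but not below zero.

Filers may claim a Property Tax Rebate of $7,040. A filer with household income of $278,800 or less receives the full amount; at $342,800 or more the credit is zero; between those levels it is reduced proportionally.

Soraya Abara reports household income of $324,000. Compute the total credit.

Adoption Credit: $324,000 is below the $324,300 cutoff, so the full $4,325 applies.
Energy Efficiency Rebate: income exceeds $138,400 by $185,600 → 743 increments × $35 = $26,005 ≥ base, so the credit is $0.
Property Tax Rebate: $324,000 is $45,200 into a $64,000 phase-out range, leaving 18,800/64,000 of the credit: $7,040 × 18,800/64,000 = $2,068.
Total: $4,325 + $0 + $2,068 = $6,393.

$6,393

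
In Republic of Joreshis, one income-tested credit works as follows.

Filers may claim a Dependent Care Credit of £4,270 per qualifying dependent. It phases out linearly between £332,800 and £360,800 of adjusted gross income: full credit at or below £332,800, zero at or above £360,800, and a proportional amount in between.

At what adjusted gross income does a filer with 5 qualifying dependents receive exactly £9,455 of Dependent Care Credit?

Full credit = 5 × £4,270 = £21,350.
£9,455 is 9,455/21,350 of the full £21,350, so 11,895/21,350 of the £28,000 range has been used: income = £332,800 + £28,000 × 11,895/21,350 = £348,400.

£348,400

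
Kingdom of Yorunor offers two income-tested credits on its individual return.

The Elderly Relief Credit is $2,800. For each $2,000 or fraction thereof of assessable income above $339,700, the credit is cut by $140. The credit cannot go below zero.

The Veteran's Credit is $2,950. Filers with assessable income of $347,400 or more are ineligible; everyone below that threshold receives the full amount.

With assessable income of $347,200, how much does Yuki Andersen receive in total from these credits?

Elderly Relief Credit: income exceeds $339,700 by $7,500, which is 4 full-or-partial $2,000 increments; reduction = 4 × $140 = $560, leaving $2,240.
Veteran's Credit: $347,200 is below the $347,400 cutoff, so the full $2,950 applies.
Total: $2,240 + $2,950 = $5,190.

$5,190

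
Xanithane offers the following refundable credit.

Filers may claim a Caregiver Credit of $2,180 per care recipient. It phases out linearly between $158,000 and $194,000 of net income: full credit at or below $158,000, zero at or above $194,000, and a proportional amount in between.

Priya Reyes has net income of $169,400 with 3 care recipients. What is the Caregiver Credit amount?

$4,469

Caregiver Credit: base = 3 × $2,180 = $6,540. $169,400 is $11,400 into a $36,000 phase-out range, leaving 24,600/36,000 of the credit: $6,540 × 24,600/36,000 = $4,469.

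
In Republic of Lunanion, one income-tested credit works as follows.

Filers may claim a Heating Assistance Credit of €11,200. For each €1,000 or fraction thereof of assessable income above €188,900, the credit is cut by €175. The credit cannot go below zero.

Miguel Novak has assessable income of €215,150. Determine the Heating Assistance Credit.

Heating Assistance Credit: income exceeds €188,900 by €26,250, which is 27 full-or-partial €1,000 increments; reduction = 27 × €175 = €4,725, leaving €6,475.

€6,475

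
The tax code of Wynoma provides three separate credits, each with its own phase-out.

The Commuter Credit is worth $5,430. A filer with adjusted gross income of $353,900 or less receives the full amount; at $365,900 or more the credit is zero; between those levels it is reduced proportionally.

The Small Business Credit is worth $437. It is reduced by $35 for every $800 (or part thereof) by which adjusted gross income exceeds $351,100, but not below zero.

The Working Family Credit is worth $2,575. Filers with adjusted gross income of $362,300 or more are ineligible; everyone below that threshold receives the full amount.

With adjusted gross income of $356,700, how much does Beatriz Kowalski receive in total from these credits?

Commuter Credit: $356,700 is $2,800 into a $12,000 phase-out range, leaving 9,200/12,000 of the credit: $5,430 × 9,200/12,000 = $4,163.
Small Business Credit: income exceeds $351,100 by $5,600, which is 7 full-or-partial $800 increments; reduction = 7 × $35 = $245, leaving $192.
Working Family Credit: $356,700 is below the $362,300 cutoff, so the full $2,575 applies.
Total: $4,163 + $192 + $2,575 = $6,930.

$6,930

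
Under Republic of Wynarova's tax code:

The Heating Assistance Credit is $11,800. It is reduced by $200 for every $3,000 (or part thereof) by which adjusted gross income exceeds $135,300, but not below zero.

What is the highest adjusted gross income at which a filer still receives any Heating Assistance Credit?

After 58 increments the reduction is 58 × $200 = $11,600, leaving $200; one more increment wipes it out. Increment 58 ends at excess 58 × $3,000 = $174,000, so the highest qualifying income is $135,300 + $174,000 = $309,300.

$309,300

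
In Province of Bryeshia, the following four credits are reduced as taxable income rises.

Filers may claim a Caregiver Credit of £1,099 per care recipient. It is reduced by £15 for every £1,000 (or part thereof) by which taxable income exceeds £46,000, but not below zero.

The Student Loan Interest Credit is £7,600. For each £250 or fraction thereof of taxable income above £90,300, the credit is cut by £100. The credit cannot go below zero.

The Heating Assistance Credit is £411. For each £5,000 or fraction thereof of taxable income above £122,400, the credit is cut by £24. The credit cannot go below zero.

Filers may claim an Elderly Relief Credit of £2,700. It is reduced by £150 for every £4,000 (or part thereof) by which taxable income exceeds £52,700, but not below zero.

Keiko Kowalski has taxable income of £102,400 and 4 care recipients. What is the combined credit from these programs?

£7,402

Caregiver Credit: base = 4 × £1,099 = £4,396. income exceeds £46,000 by £56,400, which is 57 full-or-partial £1,000 increments; reduction = 57 × £15 = £855, leaving £3,541.
Student Loan Interest Credit: income exceeds £90,300 by £12,100, which is 49 full-or-partial £250 increments; reduction = 49 × £100 = £4,900, leaving £2,700.
Heating Assistance Credit: £102,400 is at or below the £122,400 threshold, so the full £411 applies.
Elderly Relief Credit: income exceeds £52,700 by £49,700, which is 13 full-or-partial £4,000 increments; reduction = 13 × £150 = £1,950, leaving £750.
Total: £3,541 + £2,700 + £411 + £750 = £7,402.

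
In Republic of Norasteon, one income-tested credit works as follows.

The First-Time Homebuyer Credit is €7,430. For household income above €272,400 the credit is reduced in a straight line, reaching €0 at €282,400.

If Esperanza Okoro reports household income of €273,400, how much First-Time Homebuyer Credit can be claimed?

€6,687

First-Time Homebuyer Credit: €273,400 is €1,000 into a €10,000 phase-out range, leaving 9,000/10,000 of the credit: €7,430 × 9,000/10,000 = €6,687.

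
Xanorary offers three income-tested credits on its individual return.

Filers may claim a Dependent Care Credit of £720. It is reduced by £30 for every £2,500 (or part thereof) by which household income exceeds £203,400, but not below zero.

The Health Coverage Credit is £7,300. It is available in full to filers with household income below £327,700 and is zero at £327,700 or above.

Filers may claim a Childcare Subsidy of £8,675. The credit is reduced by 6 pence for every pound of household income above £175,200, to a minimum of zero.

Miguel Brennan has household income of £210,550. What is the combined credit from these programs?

Dependent Care Credit: income exceeds £203,400 by £7,150, which is 3 full-or-partial £2,500 increments; reduction = 3 × £30 = £90, leaving £630.
Health Coverage Credit: £210,550 is below the £327,700 cutoff, so the full £7,300 applies.
Childcare Subsidy: 6% of the £35,350 excess over £175,200 is £2,121; credit = £8,675 − £2,121 = £6,554.
Total: £630 + £7,300 + £6,554 = £14,484.

£14,484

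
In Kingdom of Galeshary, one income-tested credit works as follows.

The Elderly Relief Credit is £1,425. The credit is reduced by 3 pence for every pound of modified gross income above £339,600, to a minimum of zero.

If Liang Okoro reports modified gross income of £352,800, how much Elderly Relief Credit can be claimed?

£1,029

Elderly Relief Credit: 3% of the £13,200 excess over £339,600 is £396; credit = £1,425 − £396 = £1,029.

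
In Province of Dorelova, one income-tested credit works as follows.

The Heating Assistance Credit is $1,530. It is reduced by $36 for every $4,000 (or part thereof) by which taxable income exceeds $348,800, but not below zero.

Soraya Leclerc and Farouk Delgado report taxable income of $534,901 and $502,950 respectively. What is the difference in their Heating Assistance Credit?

$126

Soraya ($534,901): Heating Assistance Credit: income exceeds $348,800 by $186,101 → 47 increments × $36 = $1,692 ≥ base, so the credit is $0.
Farouk ($502,950): Heating Assistance Credit: income exceeds $348,800 by $154,150, which is 39 full-or-partial $4,000 increments; reduction = 39 × $36 = $1,404, leaving $126.
Difference: |$0 − $126| = $126.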